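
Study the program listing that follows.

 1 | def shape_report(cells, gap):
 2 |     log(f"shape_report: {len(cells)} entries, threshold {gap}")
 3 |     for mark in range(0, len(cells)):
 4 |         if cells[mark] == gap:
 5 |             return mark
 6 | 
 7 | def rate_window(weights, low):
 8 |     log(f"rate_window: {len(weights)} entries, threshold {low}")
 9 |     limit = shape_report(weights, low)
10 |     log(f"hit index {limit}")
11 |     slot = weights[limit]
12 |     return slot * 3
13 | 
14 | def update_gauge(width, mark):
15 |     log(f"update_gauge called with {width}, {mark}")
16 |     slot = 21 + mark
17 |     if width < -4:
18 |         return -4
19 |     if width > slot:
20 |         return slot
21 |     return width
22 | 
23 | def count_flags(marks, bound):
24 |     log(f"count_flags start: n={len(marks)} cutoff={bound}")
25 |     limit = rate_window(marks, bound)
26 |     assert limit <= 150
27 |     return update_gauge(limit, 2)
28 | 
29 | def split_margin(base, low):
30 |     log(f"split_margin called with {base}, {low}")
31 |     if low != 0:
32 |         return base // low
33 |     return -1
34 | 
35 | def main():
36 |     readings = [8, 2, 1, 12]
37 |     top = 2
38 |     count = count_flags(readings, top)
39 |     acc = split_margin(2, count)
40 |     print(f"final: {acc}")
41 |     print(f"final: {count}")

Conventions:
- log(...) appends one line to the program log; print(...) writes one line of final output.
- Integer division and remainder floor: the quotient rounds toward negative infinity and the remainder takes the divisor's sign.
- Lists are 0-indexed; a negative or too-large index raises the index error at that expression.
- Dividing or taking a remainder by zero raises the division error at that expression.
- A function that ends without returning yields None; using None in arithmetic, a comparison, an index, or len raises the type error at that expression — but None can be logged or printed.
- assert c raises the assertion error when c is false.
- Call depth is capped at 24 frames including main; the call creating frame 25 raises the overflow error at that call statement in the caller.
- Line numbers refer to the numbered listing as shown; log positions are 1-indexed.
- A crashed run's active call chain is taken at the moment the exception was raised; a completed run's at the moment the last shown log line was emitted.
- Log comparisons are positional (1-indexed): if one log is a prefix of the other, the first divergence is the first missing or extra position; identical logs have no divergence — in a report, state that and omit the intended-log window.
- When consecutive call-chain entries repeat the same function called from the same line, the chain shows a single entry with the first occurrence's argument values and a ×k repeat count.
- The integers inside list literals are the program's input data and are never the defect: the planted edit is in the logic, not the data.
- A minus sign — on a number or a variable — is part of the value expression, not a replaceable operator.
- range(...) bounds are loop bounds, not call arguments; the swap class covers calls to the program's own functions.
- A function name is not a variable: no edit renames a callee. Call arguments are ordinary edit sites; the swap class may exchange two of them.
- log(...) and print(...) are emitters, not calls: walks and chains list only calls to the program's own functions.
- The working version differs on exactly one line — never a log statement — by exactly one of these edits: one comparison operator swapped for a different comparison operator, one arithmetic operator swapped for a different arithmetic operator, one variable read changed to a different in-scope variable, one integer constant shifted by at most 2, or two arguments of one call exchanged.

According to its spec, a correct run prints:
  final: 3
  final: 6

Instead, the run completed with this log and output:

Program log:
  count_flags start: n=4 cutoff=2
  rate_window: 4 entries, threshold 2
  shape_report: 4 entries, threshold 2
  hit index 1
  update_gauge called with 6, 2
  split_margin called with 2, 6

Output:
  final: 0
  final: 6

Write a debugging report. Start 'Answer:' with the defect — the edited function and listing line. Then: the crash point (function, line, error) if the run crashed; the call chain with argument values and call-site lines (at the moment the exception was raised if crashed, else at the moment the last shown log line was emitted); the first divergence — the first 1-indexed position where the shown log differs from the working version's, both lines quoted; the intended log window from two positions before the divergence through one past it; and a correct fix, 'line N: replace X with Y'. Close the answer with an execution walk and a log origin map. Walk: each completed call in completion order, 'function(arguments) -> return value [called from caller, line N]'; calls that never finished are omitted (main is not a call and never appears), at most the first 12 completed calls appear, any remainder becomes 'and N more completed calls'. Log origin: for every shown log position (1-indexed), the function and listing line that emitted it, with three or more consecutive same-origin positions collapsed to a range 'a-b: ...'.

Answer: the defect is in main at line 39.
The tell: Everything matches until log position 6, which reads 'split_margin called with 2, 6' in place of 'split_margin called with 6, 2'.
Call chain: main -> split_margin(2, 6) (called at line 39).
First divergence: position 6 — shown 'split_margin called with 2, 6', intended 'split_margin called with 6, 2'.
Intended log window:
  4: hit index 1
  5: update_gauge called with 6, 2
  6: split_margin called with 6, 2
Execution walk:
  shape_report([8, 2, 1, 12], 2) -> 1  [called from rate_window, line 9]
  rate_window([8, 2, 1, 12], 2) -> 6  [called from count_flags, line 25]
  update_gauge(6, 2) -> 6  [called from count_flags, line 27]
  count_flags([8, 2, 1, 12], 2) -> 6  [called from main, line 38]
  split_margin(2, 6) -> 0  [called from main, line 39]
Log origin:
  1 — count_flags, line 24
  2 — rate_window, line 8
  3 — shape_report, line 2
  4 — rate_window, line 10
  5 — update_gauge, line 15
  6 — split_margin, line 30
A correct fix: line 39: replace `split_margin(2, count)` with `split_margin(count, 2)`.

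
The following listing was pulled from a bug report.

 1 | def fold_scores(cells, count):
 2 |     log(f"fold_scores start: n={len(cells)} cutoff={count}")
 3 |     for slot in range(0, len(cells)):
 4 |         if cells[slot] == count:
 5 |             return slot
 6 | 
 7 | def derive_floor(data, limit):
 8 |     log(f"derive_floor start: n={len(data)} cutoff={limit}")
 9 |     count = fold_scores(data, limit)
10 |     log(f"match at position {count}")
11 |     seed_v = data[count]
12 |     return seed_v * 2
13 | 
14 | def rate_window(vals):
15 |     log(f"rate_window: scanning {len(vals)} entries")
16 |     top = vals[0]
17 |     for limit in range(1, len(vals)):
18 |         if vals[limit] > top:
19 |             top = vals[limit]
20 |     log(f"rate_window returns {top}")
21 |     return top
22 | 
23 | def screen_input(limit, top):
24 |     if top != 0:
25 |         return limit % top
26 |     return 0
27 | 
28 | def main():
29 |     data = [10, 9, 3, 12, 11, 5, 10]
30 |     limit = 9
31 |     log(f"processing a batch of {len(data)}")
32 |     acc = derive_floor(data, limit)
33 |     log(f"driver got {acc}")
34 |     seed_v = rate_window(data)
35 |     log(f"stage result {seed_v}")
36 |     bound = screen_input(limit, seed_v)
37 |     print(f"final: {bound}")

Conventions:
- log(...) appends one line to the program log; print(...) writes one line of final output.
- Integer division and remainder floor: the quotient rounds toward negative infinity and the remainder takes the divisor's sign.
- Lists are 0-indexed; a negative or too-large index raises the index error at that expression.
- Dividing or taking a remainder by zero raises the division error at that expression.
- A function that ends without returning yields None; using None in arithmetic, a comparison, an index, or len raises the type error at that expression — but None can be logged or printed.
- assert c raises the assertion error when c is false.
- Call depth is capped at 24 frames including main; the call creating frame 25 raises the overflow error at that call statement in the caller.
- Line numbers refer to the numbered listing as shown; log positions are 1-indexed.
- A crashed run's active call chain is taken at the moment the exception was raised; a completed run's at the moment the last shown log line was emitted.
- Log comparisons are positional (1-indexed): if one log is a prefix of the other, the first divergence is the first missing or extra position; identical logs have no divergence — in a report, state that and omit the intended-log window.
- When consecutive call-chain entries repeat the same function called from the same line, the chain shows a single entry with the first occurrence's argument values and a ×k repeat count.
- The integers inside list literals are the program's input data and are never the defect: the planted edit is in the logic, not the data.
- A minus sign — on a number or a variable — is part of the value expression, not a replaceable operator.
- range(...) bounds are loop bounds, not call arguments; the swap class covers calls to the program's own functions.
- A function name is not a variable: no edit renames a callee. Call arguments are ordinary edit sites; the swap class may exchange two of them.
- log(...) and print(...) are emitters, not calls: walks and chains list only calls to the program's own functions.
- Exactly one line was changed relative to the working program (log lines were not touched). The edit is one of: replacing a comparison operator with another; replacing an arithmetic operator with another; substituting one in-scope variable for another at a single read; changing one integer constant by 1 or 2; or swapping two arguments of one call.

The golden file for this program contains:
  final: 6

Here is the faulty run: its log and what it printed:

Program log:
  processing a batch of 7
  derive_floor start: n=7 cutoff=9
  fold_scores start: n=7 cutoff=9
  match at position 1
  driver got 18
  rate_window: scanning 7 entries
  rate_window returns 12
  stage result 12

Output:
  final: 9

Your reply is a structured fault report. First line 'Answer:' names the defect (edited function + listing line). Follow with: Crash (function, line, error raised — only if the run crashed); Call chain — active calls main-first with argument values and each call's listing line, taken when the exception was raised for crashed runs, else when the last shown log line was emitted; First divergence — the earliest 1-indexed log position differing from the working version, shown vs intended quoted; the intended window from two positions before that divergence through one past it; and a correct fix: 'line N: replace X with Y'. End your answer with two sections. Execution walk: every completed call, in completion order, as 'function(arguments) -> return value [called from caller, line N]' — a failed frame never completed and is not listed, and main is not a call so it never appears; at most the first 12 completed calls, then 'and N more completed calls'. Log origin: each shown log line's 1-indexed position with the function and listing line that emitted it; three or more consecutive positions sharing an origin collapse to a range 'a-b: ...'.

Answer: the defect is in main at line 36.
Key observation: The two runs log identically and part ways only at the printed values.
Call chain: main.
First divergence: none — the logs agree in full.
Execution walk:
  fold_scores([10, 9, 3, 12, 11, 5, 10], 9) -> 1  [called from derive_floor, line 9]
  derive_floor([10, 9, 3, 12, 11, 5, 10], 9) -> 18  [called from main, line 32]
  rate_window([10, 9, 3, 12, 11, 5, 10]) -> 12  [called from main, line 34]
  screen_input(9, 12) -> 9  [called from main, line 36]
Origin of each log line:
  1: emitted by main (line 31)
  2: emitted by derive_floor (line 8)
  3: emitted by fold_scores (line 2)
  4: emitted by derive_floor (line 10)
  5: emitted by main (line 33)
  6: emitted by rate_window (line 15)
  7: emitted by rate_window (line 20)
  8: emitted by main (line 35)
A correct fix: line 36: replace `limit` with `acc`.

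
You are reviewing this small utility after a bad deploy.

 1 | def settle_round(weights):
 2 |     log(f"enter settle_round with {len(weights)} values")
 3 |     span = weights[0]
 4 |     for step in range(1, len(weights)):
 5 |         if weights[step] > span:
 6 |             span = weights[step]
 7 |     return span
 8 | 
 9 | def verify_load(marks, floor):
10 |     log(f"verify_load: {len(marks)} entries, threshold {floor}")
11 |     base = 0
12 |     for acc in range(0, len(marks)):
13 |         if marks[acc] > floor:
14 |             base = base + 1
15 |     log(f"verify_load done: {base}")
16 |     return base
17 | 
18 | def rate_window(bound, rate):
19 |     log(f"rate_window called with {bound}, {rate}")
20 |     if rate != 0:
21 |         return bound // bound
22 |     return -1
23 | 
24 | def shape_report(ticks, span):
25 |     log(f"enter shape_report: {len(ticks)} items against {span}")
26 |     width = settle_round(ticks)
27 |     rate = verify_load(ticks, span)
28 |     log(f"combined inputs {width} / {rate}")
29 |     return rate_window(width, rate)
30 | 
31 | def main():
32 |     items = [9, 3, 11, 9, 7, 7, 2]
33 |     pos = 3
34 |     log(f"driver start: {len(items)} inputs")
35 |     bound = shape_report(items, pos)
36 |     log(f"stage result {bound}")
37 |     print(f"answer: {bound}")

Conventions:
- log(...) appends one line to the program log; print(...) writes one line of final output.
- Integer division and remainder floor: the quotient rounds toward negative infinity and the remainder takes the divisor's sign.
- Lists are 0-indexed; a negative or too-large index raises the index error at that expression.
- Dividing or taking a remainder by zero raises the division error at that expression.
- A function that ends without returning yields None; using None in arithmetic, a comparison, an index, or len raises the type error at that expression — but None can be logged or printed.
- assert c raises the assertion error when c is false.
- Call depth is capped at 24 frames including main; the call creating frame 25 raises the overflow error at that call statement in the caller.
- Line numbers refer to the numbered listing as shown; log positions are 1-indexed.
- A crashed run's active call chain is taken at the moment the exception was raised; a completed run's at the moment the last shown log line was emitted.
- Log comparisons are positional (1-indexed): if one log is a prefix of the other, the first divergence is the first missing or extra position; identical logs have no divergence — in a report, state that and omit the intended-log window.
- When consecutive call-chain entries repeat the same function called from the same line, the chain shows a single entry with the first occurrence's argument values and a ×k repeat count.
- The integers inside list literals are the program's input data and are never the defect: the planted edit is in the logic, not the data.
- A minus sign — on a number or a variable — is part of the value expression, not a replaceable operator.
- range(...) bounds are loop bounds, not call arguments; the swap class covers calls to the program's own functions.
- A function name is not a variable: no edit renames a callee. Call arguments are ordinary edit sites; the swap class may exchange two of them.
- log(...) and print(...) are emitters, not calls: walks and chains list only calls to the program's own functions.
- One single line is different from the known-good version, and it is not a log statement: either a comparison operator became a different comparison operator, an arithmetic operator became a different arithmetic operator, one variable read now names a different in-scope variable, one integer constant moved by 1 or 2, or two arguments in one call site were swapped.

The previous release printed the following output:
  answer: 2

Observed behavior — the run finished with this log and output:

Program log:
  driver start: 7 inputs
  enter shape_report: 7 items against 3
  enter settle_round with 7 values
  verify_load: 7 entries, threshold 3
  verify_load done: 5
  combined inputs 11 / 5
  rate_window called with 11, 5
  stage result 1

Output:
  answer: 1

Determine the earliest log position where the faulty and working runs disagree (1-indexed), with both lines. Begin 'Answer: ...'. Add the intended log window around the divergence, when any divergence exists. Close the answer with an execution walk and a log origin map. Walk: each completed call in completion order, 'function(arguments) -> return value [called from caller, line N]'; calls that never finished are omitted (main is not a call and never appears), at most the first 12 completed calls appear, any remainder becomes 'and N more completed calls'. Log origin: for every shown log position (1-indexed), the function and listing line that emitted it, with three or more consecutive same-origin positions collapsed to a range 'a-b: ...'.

Answer: position 8 — shown 'stage result 1', intended 'stage result 2'.
Intended log window:
  6: combined inputs 11 / 5
  7: rate_window called with 11, 5
  8: stage result 2
Execution walk:
  settle_round([9, 3, 11, 9, 7, 7, 2]) -> 11  [called from shape_report, line 26]
  verify_load([9, 3, 11, 9, 7, 7, 2], 3) -> 5  [called from shape_report, line 27]
  rate_window(11, 5) -> 1  [called from shape_report, line 29]
  shape_report([9, 3, 11, 9, 7, 7, 2], 3) -> 1  [called from main, line 35]
Log origins:
  1: emitted by main (line 34)
  2: emitted by shape_report (line 25)
  3: emitted by settle_round (line 2)
  4: emitted by verify_load (line 10)
  5: emitted by verify_load (line 15)
  6: emitted by shape_report (line 28)
  7: emitted by rate_window (line 19)
  8: emitted by main (line 36)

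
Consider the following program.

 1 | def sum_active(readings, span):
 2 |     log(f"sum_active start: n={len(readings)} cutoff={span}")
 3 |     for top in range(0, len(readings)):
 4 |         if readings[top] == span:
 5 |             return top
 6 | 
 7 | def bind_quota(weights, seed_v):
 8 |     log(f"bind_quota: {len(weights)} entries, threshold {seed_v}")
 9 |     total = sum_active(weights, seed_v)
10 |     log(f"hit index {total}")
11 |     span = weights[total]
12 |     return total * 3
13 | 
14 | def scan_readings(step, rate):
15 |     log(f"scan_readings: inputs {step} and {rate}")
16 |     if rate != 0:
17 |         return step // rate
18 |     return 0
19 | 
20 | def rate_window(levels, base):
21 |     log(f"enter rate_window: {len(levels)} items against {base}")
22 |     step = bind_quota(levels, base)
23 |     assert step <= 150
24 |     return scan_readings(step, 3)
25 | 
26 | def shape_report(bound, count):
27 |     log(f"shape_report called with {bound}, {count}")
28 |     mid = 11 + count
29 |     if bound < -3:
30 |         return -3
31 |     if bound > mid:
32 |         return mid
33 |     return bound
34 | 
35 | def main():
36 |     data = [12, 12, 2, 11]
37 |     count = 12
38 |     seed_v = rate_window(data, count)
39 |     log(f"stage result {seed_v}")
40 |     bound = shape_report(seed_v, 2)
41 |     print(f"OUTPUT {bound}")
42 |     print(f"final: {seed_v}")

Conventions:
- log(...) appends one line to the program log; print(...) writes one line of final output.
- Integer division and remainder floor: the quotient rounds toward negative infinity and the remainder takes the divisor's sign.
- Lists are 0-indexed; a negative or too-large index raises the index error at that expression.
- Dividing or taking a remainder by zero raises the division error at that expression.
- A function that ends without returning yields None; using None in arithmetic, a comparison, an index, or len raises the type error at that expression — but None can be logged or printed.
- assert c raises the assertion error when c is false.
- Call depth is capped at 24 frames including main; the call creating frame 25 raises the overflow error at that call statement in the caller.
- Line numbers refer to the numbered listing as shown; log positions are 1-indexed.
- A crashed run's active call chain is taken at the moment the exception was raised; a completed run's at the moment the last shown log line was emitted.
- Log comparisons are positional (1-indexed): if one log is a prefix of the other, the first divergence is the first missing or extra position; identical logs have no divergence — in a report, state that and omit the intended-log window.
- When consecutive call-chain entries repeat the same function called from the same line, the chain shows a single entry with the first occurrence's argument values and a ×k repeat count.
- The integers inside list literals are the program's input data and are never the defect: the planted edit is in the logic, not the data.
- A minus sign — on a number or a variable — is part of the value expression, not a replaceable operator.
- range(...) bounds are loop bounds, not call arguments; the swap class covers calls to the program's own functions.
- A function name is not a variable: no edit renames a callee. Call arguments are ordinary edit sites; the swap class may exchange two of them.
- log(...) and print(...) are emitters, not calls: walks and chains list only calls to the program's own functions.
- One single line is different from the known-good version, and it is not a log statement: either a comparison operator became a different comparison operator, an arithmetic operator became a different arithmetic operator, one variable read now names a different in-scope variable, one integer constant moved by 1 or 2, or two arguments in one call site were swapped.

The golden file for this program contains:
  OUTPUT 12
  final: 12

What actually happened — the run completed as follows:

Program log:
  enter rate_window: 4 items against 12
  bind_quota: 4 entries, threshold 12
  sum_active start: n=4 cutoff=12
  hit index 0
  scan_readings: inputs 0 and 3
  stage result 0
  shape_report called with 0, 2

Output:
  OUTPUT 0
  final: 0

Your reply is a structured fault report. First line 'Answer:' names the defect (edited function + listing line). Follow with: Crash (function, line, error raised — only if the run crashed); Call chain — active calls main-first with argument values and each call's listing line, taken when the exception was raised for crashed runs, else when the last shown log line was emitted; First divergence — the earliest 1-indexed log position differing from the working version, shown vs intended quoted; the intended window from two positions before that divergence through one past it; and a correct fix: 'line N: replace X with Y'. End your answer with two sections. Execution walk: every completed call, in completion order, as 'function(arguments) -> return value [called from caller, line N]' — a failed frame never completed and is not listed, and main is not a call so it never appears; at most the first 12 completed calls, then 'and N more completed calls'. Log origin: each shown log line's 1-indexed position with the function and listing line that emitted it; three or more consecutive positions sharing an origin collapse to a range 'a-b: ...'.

Answer: the defect is in bind_quota at line 12.
Key observation: Log line 5 is where behavior first shows: 'scan_readings: inputs 0 and 3' appears instead of 'scan_readings: inputs 36 and 3'.
Call chain: main -> shape_report(0, 2) (called at line 40).
First divergence: position 5; shown 'scan_readings: inputs 0 and 3' vs intended 'scan_readings: inputs 36 and 3'.
Intended log window:
  3: sum_active start: n=4 cutoff=12
  4: hit index 0
  5: scan_readings: inputs 36 and 3
  6: stage result 12
Execution walk:
  sum_active([12, 12, 2, 11], 12) -> 0  [called from bind_quota, line 9]
  bind_quota([12, 12, 2, 11], 12) -> 0  [called from rate_window, line 22]
  scan_readings(0, 3) -> 0  [called from rate_window, line 24]
  rate_window([12, 12, 2, 11], 12) -> 0  [called from main, line 38]
  shape_report(0, 2) -> 0  [called from main, line 40]
Log origins:
  1 — rate_window, line 21
  2 — bind_quota, line 8
  3 — sum_active, line 2
  4 — bind_quota, line 10
  5 — scan_readings, line 15
  6 — main, line 39
  7 — shape_report, line 27
A correct fix: line 12: replace `total` with `span`.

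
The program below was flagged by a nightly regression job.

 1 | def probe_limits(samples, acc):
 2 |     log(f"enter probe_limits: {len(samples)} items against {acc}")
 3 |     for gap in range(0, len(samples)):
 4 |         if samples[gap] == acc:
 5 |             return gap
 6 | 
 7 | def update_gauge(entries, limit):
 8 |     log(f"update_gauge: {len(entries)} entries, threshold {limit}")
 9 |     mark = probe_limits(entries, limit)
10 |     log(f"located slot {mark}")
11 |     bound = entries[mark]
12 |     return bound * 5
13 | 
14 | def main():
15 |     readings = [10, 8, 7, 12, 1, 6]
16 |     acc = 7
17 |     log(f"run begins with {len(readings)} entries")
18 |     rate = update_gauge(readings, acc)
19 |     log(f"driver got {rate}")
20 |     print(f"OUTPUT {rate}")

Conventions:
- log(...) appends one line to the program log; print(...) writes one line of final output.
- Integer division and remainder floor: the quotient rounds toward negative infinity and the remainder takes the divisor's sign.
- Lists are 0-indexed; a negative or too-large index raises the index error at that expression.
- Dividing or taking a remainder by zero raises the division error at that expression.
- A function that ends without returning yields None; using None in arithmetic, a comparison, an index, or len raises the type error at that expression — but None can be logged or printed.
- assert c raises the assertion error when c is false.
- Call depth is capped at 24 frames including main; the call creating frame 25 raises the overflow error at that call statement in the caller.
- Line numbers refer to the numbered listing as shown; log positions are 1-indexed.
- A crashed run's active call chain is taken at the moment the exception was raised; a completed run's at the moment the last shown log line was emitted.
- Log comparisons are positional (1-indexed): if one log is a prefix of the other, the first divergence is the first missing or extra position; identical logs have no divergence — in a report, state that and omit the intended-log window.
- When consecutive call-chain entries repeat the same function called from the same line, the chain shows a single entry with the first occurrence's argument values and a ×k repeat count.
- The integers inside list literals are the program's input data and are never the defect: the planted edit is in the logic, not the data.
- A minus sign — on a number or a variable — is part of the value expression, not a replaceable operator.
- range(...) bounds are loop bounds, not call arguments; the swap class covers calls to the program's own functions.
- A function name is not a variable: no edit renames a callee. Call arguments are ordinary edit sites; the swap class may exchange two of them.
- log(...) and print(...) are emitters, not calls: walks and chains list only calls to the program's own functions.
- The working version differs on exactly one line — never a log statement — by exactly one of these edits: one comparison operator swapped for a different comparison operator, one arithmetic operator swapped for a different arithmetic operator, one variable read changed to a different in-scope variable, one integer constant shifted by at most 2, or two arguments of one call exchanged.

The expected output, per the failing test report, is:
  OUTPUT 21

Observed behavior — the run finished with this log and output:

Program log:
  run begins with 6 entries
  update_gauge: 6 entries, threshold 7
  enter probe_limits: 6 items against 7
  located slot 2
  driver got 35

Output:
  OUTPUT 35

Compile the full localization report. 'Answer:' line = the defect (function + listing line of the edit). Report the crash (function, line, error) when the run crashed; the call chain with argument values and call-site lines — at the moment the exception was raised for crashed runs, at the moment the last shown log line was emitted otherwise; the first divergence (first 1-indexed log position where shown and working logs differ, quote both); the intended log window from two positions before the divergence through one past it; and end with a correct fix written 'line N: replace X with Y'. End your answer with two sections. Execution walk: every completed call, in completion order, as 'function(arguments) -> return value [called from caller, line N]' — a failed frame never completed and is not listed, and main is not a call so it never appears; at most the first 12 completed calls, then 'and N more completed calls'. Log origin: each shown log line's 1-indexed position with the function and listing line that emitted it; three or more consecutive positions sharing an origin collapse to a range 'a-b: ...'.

Answer: the defect is in update_gauge at line 12.
Key observation: At log position 5 the runs split — shown 'driver got 35', but the working version logs 'driver got 21'.
Call chain: main.
First divergence: position 5; shown 'driver got 35' vs intended 'driver got 21'.
Intended log window:
  3: enter probe_limits: 6 items against 7
  4: located slot 2
  5: driver got 21
Execution walk:
  probe_limits([10, 8, 7, 12, 1, 6], 7) -> 2  [called from update_gauge, line 9]
  update_gauge([10, 8, 7, 12, 1, 6], 7) -> 35  [called from main, line 18]
Log origin:
  1: from main, line 17
  2: from update_gauge, line 8
  3: from probe_limits, line 2
  4: from update_gauge, line 10
  5: from main, line 19
A correct fix: line 12: replace `5` with `3`.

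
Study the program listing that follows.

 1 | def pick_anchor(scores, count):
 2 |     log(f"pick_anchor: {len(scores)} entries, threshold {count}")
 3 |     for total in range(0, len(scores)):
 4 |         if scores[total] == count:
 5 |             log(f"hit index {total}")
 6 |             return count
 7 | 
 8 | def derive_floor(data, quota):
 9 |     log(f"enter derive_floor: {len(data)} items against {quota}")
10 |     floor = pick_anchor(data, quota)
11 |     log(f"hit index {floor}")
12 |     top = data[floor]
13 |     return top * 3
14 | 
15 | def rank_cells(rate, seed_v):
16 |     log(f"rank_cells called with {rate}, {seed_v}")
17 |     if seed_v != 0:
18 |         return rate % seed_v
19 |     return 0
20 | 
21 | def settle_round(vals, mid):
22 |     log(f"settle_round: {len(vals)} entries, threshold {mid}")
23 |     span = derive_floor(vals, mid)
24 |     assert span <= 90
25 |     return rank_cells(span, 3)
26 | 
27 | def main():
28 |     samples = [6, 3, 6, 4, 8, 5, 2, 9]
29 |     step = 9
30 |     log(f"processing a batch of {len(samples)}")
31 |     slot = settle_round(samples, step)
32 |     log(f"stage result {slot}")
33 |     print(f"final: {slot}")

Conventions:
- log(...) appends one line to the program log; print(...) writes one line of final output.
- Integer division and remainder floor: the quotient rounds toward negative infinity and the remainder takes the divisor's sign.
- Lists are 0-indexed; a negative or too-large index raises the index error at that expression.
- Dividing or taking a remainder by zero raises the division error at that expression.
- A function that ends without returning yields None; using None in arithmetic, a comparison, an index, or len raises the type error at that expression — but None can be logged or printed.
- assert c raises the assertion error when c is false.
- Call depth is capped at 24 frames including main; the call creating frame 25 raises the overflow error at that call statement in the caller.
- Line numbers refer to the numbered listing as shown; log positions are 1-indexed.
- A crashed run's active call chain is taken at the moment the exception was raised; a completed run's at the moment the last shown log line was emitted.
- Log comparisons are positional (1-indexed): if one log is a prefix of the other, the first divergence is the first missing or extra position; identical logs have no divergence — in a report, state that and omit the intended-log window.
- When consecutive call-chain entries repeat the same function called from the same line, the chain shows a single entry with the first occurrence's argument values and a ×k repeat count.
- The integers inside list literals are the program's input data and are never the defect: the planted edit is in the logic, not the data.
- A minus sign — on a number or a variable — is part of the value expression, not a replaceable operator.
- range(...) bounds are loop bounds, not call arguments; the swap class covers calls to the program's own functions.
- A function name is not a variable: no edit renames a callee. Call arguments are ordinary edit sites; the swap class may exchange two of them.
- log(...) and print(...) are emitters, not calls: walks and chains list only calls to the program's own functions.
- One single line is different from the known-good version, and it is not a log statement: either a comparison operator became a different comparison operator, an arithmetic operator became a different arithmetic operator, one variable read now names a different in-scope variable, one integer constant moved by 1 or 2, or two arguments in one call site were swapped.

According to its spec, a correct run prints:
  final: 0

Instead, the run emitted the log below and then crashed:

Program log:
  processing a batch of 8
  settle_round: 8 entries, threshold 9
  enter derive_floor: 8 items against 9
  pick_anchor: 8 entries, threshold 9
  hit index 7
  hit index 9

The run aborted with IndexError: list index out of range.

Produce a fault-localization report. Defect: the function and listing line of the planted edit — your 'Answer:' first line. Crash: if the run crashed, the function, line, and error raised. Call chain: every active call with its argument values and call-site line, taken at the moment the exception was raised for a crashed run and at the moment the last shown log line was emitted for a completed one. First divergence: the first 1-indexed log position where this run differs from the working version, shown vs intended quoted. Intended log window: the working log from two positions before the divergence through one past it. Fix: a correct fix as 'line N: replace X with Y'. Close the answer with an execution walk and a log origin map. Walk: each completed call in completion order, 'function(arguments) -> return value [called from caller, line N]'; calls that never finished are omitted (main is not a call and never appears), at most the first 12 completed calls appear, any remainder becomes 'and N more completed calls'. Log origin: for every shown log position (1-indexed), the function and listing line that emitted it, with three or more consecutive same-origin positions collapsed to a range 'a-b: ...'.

Answer: the defect is in pick_anchor at line 6.
The tell: Position 6 is the first bad log line: 'hit index 9' should read 'hit index 7'.
Crash: derive_floor, line 12, IndexError.
Call chain: main -> settle_round([6, 3, 6, 4, 8, 5, 2, 9], 9) (called at line 31) -> derive_floor([6, 3, 6, 4, 8, 5, 2, 9], 9) (called at line 23).
First divergence: position 6 — shown 'hit index 9', intended 'hit index 7'.
Intended log window:
  4: pick_anchor: 8 entries, threshold 9
  5: hit index 7
  6: hit index 7
  7: rank_cells called with 27, 3
Execution walk:
  pick_anchor([6, 3, 6, 4, 8, 5, 2, 9], 9) -> 9  [called from derive_floor, line 10]
Log line origins:
  1: emitted by main (line 30)
  2: emitted by settle_round (line 22)
  3: emitted by derive_floor (line 9)
  4: emitted by pick_anchor (line 2)
  5: emitted by pick_anchor (line 5)
  6: emitted by derive_floor (line 11)
A correct fix: line 6: replace `count` with `total`.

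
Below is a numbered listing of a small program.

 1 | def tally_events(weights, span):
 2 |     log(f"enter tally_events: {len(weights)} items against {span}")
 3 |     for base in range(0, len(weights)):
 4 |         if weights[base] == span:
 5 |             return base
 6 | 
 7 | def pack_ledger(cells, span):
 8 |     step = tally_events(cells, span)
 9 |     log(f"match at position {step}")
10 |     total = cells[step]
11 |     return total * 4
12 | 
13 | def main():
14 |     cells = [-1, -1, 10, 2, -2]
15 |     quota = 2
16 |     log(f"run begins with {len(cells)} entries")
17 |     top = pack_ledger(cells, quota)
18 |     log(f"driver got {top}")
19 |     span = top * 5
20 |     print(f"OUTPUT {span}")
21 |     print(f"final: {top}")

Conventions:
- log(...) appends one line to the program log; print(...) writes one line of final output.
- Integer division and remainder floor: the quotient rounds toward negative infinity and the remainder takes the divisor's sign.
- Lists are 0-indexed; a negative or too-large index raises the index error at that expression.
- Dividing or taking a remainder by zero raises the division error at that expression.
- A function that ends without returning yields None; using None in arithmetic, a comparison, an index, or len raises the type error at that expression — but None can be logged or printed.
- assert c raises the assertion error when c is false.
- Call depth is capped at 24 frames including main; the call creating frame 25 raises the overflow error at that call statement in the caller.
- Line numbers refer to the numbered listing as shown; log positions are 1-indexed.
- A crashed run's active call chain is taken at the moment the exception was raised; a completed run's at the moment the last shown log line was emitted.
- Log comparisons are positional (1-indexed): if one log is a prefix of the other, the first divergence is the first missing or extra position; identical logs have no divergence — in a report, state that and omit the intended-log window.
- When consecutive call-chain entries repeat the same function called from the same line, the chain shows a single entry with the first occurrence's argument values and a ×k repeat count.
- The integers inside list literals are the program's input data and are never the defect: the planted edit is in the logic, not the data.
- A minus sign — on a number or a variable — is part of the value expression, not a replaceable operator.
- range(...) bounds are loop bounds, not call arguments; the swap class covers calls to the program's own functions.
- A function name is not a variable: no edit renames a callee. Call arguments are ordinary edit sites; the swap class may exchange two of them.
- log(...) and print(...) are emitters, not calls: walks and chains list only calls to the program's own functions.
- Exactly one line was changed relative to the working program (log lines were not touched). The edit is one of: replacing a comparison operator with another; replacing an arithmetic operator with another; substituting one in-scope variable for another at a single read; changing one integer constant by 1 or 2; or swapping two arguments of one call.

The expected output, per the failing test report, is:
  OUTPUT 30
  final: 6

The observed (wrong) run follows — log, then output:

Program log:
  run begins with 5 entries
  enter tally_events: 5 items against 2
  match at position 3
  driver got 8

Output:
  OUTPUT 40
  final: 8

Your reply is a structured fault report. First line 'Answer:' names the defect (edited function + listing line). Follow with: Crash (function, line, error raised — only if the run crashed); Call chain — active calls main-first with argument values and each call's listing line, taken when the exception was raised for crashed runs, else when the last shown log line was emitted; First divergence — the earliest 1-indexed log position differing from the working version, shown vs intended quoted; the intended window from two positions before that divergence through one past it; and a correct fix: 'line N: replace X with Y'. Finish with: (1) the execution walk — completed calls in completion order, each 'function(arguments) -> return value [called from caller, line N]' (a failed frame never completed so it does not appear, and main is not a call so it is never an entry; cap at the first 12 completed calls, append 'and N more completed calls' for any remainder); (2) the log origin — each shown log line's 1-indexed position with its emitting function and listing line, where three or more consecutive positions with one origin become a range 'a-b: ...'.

Answer: the defect is in pack_ledger at line 11.
Key observation: Everything matches until log position 4, which reads 'driver got 8' in place of 'driver got 6'.
Call chain: main.
First divergence: position 4; shown 'driver got 8' vs intended 'driver got 6'.
Intended log window:
  2: enter tally_events: 5 items against 2
  3: match at position 3
  4: driver got 6
Execution walk:
  tally_events([-1, -1, 10, 2, -2], 2) -> 3  [called from pack_ledger, line 8]
  pack_ledger([-1, -1, 10, 2, -2], 2) -> 8  [called from main, line 17]
Log line origins:
  1: from main, line 16
  2: from tally_events, line 2
  3: from pack_ledger, line 9
  4: from main, line 18
A correct fix: line 11: replace `4` with `3`.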